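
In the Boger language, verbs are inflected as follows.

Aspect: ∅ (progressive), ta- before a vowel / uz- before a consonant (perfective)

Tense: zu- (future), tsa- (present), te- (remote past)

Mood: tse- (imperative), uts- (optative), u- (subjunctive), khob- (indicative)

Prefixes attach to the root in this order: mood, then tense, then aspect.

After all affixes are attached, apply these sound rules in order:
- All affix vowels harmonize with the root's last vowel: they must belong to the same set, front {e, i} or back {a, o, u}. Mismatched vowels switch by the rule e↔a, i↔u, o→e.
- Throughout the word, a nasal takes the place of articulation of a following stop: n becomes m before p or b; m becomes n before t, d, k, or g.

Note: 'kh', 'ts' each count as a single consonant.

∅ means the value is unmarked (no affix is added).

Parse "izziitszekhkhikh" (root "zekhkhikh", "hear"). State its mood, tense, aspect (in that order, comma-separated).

optative, future, perfective

Segment: uz-zu-uts-zekhkhikh.
mood: uts- → optative.
tense: zu- → future.
aspect: ta/uz- → perfective.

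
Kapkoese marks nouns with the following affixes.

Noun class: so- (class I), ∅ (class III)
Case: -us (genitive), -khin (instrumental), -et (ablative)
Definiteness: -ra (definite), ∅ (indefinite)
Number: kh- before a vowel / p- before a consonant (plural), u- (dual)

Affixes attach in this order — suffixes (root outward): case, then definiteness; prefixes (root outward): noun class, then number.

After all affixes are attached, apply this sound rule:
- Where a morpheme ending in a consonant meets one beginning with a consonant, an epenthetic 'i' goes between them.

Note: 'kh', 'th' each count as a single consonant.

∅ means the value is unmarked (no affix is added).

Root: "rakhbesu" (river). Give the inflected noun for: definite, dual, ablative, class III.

noun class = class III: zero marking, form stays rakhbesu.
Attach case ablative -et → rakhbesuet.
Attach number dual u- → urakhbesuet.
Attach definiteness definite -ra → urakhbesuetra.
Apply epenthesis: urakhbesuetra → urakhbesuetira.

urakhbesuetira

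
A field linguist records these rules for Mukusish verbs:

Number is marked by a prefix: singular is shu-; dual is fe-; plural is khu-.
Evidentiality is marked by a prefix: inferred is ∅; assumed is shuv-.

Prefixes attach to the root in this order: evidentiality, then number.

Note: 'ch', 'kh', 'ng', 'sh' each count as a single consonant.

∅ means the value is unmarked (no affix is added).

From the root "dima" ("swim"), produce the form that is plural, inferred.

evidentiality = inferred: zero marking, form stays dima.
Attach number plural khu- → khudima.

khudima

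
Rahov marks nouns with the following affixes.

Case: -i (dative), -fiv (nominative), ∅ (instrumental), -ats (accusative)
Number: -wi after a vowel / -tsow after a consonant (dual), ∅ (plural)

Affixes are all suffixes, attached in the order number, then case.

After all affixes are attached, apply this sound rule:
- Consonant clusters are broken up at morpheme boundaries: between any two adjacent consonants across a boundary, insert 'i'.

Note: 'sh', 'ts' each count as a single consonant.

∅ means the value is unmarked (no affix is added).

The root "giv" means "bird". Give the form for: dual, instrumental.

givitsow

Attach number dual -tsow (after consonant 'v') → givtsow.
case = instrumental: zero marking, form stays givtsow.
Apply epenthesis: givtsow → givitsow.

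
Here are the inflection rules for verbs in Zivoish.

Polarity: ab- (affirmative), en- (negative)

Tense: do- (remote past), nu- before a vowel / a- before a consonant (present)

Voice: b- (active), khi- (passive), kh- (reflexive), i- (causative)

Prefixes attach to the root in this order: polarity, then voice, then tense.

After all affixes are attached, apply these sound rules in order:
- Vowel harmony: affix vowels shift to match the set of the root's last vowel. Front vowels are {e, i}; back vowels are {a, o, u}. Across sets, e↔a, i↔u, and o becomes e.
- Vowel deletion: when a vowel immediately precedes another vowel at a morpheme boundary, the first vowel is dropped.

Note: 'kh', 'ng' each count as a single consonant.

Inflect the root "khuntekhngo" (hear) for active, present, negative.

abankhuntekhngo

Attach polarity negative en- → enkhuntekhngo.
Attach voice active b- → benkhuntekhngo.
Attach tense present a- (before consonant 'b') → abenkhuntekhngo.
Apply vowel harmony: abenkhuntekhngo → abankhuntekhngo.
Vowel deletion: no change.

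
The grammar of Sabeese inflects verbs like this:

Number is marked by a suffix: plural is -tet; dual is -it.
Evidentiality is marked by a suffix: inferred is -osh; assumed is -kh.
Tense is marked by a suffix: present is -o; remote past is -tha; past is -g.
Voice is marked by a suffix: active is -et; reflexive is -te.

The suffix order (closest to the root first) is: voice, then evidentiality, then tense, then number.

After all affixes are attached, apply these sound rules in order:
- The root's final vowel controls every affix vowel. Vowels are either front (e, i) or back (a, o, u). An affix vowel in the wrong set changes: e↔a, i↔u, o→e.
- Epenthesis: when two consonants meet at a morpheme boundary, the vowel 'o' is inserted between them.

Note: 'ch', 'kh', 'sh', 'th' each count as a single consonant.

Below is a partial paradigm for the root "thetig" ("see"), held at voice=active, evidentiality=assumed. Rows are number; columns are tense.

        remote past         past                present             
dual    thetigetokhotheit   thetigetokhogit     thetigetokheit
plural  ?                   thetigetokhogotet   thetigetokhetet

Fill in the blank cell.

thetigetokhothetet

Attach voice active -et → thetiget.
Attach evidentiality assumed -kh → thetigetkh.
Attach tense remote past -tha → thetigetkhtha.
Attach number plural -tet → thetigetkhthatet.
Apply vowel harmony: thetigetkhthatet → thetigetkhthetet.
Apply epenthesis: thetigetkhthetet → thetigetokhothetet.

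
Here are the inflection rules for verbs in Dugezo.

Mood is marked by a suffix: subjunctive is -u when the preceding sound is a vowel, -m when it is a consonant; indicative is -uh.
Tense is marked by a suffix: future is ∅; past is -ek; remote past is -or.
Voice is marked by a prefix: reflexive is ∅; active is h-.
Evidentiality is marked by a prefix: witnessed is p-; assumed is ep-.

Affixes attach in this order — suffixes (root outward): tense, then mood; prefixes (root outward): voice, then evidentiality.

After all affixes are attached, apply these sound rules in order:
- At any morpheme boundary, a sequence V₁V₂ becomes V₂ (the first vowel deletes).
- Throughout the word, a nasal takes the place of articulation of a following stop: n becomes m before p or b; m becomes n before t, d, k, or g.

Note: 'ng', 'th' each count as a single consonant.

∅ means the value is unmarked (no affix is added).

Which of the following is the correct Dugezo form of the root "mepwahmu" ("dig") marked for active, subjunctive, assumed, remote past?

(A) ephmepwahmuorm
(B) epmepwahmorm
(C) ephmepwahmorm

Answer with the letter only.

Attach tense remote past -or → mepwahmuor.
Attach voice active h- → hmepwahmuor.
Attach mood subjunctive -m (after consonant 'r') → hmepwahmuorm.
Attach evidentiality assumed ep- → ephmepwahmuorm.
Apply vowel deletion: ephmepwahmuorm → ephmepwahmorm.
Nasal assimilation: no change.
So the correct form is ephmepwahmorm, option (C).
(A) ephmepwahmuorm is wrong: it fails to apply the sound rule(s).
(B) epmepwahmorm is wrong: it uses reflexive instead of active for voice.

C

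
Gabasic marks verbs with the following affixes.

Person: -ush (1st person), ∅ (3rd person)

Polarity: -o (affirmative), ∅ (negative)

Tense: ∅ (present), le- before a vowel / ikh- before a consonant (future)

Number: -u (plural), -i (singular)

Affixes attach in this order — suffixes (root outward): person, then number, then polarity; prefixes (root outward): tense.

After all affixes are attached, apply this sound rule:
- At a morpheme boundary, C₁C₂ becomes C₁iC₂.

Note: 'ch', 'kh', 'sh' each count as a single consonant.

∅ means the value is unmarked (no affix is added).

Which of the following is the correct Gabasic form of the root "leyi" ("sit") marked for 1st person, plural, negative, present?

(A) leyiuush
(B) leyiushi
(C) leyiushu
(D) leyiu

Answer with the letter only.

tense = present: zero marking, form stays leyi.
Attach person 1st person -ush → leyiush.
Attach number plural -u → leyiushu.
polarity = negative: zero marking, form stays leyiushu.
Epenthesis: no change.
So the correct form is leyiushu, option (C).
(B) leyiushi is wrong: it uses singular instead of plural for number.
(D) leyiu is wrong: it uses 3rd person instead of 1st person for person.
(A) leyiuush is wrong: it has the affixes in the wrong order.

C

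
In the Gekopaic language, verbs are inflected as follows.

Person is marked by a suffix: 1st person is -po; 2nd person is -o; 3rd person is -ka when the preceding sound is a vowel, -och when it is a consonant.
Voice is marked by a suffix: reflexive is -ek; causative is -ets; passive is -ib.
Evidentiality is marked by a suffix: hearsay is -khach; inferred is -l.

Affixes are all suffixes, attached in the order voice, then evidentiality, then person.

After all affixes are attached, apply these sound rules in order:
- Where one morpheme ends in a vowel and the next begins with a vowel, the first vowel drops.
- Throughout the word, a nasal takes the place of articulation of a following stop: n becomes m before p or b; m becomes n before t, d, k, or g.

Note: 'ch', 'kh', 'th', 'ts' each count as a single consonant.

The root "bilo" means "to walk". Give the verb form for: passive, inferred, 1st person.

Attach voice passive -ib → biloib.
Attach evidentiality inferred -l → biloibl.
Attach person 1st person -po → biloiblpo.
Apply vowel deletion: biloiblpo → biliblpo.
Nasal assimilation: no change.

biliblpo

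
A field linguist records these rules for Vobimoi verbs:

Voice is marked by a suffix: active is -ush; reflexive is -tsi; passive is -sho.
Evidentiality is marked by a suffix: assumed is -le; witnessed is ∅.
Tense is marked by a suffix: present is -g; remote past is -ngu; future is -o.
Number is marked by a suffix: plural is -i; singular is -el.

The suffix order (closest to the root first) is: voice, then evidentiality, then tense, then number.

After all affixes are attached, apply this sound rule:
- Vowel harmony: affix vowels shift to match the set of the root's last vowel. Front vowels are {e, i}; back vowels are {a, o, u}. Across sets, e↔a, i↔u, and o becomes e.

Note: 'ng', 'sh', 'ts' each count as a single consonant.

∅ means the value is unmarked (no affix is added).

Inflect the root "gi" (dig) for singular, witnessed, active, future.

Attach voice active -ush → giush.
evidentiality = witnessed: zero marking, form stays giush.
Attach tense future -o → giusho.
Attach number singular -el → giushoel.
Apply vowel harmony: giushoel → giisheel.

giisheel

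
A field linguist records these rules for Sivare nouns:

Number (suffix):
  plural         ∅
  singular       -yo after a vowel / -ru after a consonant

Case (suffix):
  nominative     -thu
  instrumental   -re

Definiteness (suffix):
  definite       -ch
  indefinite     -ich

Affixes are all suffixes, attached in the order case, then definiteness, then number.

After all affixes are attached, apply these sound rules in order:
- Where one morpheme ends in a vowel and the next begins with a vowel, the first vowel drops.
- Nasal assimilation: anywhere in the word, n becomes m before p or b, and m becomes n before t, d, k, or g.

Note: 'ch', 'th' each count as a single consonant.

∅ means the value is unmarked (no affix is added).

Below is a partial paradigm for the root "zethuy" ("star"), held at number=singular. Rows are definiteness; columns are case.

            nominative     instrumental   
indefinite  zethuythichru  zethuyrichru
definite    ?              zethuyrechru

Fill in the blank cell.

Attach case nominative -thu → zethuythu.
Attach definiteness definite -ch → zethuythuch.
Attach number singular -ru (after consonant 'ch') → zethuythuchru.
Vowel deletion: no change.
Nasal assimilation: no change.

zethuythuchru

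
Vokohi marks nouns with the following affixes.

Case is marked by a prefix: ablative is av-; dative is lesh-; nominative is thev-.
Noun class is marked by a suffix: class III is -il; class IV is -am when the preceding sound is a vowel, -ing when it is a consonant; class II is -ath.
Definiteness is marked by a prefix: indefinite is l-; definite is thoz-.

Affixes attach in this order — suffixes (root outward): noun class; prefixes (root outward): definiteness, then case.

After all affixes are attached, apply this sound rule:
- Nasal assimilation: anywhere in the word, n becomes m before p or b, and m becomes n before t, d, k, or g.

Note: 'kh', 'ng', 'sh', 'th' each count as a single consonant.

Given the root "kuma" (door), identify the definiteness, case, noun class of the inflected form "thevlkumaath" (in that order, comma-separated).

indefinite, nominative, class II

Segment: thev-l-kuma-ath.
definiteness: l- → indefinite.
case: thev- → nominative.
noun class: -ath → class II.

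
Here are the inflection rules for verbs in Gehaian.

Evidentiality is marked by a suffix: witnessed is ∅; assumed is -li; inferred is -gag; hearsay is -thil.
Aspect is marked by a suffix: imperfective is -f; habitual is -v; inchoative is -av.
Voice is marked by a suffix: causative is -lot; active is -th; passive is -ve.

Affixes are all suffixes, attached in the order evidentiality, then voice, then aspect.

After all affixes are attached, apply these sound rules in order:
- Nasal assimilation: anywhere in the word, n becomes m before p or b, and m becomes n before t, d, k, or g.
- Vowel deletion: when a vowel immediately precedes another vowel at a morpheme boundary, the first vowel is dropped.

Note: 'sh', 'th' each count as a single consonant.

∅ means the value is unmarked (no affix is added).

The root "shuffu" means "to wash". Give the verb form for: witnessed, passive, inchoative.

evidentiality = witnessed: zero marking, form stays shuffu.
Attach voice passive -ve → shuffuve.
Attach aspect inchoative -av → shuffuveav.
Nasal assimilation: no change.
Apply vowel deletion: shuffuveav → shuffuvav.

shuffuvav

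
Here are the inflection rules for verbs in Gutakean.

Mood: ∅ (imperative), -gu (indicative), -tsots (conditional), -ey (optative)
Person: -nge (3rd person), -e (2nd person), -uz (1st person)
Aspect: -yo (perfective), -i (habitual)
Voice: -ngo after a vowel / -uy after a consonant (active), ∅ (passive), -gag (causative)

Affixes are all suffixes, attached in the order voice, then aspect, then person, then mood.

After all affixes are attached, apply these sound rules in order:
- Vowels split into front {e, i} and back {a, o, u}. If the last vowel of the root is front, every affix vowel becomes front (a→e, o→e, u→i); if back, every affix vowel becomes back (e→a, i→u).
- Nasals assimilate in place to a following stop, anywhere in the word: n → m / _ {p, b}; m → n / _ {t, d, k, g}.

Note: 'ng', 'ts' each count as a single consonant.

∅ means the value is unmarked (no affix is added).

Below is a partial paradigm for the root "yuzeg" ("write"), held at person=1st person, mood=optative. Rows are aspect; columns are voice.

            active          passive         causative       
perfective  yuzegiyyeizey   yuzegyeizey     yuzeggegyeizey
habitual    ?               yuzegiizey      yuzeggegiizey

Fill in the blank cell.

yuzegiyiizey

Attach voice active -uy (after consonant 'g') → yuzeguy.
Attach aspect habitual -i → yuzeguyi.
Attach person 1st person -uz → yuzeguyiuz.
Attach mood optative -ey → yuzeguyiuzey.
Apply vowel harmony: yuzeguyiuzey → yuzegiyiizey.
Nasal assimilation: no change.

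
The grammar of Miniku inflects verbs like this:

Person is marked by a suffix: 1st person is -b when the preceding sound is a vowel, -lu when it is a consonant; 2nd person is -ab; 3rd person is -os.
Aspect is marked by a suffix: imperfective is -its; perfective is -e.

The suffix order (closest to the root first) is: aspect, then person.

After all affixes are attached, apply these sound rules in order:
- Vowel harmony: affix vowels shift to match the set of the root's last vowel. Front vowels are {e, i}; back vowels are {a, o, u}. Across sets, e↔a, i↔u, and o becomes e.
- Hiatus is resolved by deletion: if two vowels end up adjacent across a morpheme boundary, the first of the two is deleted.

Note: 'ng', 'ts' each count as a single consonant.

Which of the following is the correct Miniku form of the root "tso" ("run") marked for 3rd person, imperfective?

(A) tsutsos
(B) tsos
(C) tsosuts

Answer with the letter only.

Attach aspect imperfective -its → tsoits.
Attach person 3rd person -os → tsoitsos.
Apply vowel harmony: tsoitsos → tsoutsos.
Apply vowel deletion: tsoutsos → tsutsos.
So the correct form is tsutsos, option (A).
(C) tsosuts is wrong: it has the affixes in the wrong order.
(B) tsos is wrong: it uses perfective instead of imperfective for aspect.

A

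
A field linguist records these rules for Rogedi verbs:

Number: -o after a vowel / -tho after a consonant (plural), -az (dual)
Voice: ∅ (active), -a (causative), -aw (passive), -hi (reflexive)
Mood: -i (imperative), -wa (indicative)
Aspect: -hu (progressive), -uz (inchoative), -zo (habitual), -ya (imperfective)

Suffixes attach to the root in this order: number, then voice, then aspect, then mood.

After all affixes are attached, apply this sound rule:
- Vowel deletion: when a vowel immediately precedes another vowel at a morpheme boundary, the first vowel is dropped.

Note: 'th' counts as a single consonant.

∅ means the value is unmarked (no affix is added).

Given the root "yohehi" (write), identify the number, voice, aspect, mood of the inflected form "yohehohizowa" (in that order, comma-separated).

Segment: yohehi-o-hi-zo-wa.
number: -o/tho → plural.
voice: -hi → reflexive.
aspect: -zo → habitual.
mood: -wa → indicative.

plural, reflexive, habitual, indicative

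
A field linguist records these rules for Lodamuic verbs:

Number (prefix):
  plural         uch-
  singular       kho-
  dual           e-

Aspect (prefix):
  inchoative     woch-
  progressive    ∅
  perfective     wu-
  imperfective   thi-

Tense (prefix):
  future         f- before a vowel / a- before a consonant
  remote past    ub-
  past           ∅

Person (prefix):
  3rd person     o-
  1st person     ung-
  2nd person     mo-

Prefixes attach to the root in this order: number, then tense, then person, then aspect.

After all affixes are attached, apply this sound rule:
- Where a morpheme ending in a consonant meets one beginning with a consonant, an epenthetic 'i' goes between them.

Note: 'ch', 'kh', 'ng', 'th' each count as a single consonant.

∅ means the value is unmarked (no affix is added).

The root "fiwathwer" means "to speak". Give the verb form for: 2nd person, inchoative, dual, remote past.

wochimoubefiwathwer

Attach number dual e- → efiwathwer.
Attach tense remote past ub- → ubefiwathwer.
Attach person 2nd person mo- → moubefiwathwer.
Attach aspect inchoative woch- → wochmoubefiwathwer.
Apply epenthesis: wochmoubefiwathwer → wochimoubefiwathwer.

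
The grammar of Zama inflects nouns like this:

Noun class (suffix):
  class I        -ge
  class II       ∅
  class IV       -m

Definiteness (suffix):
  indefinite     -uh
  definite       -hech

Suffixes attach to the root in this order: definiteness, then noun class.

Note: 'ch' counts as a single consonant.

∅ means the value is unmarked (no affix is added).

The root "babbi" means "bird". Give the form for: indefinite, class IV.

babbiuhm

Attach definiteness indefinite -uh → babbiuh.
Attach noun class class IV -m → babbiuhm.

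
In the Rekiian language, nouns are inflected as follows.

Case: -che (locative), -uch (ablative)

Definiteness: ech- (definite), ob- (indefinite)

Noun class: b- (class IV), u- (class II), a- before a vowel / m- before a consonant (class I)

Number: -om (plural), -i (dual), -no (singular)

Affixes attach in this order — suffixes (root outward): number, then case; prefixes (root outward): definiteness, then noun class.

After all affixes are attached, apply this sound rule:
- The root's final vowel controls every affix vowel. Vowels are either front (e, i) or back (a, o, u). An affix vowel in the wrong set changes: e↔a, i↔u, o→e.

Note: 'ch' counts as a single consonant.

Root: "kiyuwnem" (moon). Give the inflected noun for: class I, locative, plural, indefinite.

eebkiyuwnememche

Attach definiteness indefinite ob- → obkiyuwnem.
Attach number plural -om → obkiyuwnemom.
Attach noun class class I a- (before vowel 'o') → aobkiyuwnemom.
Attach case locative -che → aobkiyuwnemomche.
Apply vowel harmony: aobkiyuwnemomche → eebkiyuwnememche.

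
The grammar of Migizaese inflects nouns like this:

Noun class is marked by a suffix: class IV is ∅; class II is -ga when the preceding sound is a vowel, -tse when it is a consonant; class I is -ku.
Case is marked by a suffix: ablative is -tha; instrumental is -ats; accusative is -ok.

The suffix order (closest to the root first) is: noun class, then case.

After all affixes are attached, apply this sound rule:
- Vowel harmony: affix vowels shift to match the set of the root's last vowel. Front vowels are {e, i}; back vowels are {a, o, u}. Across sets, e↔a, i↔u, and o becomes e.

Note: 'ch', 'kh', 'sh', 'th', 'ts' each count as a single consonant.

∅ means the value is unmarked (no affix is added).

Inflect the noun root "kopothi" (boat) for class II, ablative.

kopothigethe

Attach noun class class II -ga (after vowel 'i') → kopothiga.
Attach case ablative -tha → kopothigatha.
Apply vowel harmony: kopothigatha → kopothigethe.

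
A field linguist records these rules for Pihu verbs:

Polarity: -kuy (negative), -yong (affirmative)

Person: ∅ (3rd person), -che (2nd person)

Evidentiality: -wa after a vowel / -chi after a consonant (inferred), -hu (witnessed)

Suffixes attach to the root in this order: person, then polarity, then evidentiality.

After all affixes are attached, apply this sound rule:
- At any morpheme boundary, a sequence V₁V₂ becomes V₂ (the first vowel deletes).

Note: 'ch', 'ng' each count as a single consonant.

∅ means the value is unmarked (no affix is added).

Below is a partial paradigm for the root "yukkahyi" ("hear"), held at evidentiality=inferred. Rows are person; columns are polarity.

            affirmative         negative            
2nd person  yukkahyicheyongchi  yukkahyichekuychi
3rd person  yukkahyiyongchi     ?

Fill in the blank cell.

yukkahyikuychi

person = 3rd person: zero marking, form stays yukkahyi.
Attach polarity negative -kuy → yukkahyikuy.
Attach evidentiality inferred -chi (after consonant 'y') → yukkahyikuychi.
Vowel deletion: no change.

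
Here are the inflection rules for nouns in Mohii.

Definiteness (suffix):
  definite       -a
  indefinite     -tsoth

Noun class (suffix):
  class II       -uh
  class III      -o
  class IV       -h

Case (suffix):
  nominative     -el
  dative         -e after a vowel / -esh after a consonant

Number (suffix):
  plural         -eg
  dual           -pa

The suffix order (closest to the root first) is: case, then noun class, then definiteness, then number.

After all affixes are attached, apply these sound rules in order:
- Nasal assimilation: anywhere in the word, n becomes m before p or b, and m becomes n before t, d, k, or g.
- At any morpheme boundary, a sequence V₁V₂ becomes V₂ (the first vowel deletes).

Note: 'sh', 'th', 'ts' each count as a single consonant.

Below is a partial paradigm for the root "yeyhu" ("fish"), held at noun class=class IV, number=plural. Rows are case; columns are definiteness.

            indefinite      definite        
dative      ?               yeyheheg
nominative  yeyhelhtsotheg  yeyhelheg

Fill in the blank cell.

yeyhehtsotheg

Attach case dative -e (after vowel 'u') → yeyhue.
Attach noun class class IV -h → yeyhueh.
Attach definiteness indefinite -tsoth → yeyhuehtsoth.
Attach number plural -eg → yeyhuehtsotheg.
Nasal assimilation: no change.
Apply vowel deletion: yeyhuehtsotheg → yeyhehtsotheg.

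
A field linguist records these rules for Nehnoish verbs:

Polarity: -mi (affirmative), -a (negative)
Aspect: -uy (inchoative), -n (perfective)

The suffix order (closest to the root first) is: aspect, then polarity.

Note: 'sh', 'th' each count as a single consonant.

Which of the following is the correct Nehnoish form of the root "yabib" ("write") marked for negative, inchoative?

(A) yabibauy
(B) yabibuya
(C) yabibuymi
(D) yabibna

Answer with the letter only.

B

Attach aspect inchoative -uy → yabibuy.
Attach polarity negative -a → yabibuya.
So the correct form is yabibuya, option (B).
(C) yabibuymi is wrong: it uses affirmative instead of negative for polarity.
(D) yabibna is wrong: it uses perfective instead of inchoative for aspect.
(A) yabibauy is wrong: it has the affixes in the wrong order.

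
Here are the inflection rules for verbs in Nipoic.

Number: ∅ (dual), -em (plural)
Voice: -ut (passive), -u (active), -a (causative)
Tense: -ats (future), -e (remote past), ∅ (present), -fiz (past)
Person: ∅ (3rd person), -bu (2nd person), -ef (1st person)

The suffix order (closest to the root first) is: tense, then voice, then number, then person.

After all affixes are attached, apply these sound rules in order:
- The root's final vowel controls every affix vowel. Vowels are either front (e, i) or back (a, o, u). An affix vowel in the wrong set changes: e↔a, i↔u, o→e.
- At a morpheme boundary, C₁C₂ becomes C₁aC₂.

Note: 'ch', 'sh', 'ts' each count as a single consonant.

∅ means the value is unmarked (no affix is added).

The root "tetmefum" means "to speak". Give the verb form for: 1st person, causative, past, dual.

tetmefumafuzaaf

Attach tense past -fiz → tetmefumfiz.
Attach voice causative -a → tetmefumfiza.
number = dual: zero marking, form stays tetmefumfiza.
Attach person 1st person -ef → tetmefumfizaef.
Apply vowel harmony: tetmefumfizaef → tetmefumfuzaaf.
Apply epenthesis: tetmefumfuzaaf → tetmefumafuzaaf.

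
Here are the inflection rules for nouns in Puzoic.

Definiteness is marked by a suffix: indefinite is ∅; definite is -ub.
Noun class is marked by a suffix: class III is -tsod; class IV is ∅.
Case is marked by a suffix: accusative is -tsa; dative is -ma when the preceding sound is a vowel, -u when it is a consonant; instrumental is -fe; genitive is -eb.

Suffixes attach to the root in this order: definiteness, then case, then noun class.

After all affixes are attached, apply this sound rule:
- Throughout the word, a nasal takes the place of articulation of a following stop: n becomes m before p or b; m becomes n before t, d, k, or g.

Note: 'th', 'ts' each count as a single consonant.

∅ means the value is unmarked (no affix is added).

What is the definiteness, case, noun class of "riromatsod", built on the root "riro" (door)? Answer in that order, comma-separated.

indefinite, dative, class III

Segment: riro-ma-tsod.
definiteness: ∅ → indefinite.
case: -ma/u → dative.
noun class: -tsod → class III.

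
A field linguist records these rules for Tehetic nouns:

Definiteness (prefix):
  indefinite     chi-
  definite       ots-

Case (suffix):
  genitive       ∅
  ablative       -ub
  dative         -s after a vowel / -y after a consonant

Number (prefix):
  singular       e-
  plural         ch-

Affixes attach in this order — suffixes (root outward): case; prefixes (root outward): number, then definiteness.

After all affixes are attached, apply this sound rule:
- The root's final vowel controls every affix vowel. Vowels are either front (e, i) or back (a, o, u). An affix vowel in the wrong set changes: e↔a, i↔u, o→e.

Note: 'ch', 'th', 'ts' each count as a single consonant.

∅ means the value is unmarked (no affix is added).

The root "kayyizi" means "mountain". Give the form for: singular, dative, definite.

etsekayyizis

Attach number singular e- → ekayyizi.
Attach case dative -s (after vowel 'i') → ekayyizis.
Attach definiteness definite ots- → otsekayyizis.
Apply vowel harmony: otsekayyizis → etsekayyizis.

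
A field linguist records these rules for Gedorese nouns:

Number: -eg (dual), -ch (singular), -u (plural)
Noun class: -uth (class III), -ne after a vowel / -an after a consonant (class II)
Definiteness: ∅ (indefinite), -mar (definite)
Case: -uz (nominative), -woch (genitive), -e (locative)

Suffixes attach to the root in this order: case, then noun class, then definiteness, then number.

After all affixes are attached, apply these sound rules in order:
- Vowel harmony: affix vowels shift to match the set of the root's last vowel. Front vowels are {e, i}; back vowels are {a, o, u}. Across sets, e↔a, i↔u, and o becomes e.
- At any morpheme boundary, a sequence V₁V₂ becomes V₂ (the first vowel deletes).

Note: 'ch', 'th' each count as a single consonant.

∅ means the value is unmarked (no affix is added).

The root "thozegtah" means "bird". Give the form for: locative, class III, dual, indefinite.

Attach case locative -e → thozegtahe.
Attach noun class class III -uth → thozegtaheuth.
definiteness = indefinite: zero marking, form stays thozegtaheuth.
Attach number dual -eg → thozegtaheutheg.
Apply vowel harmony: thozegtaheutheg → thozegtahauthag.
Apply vowel deletion: thozegtahauthag → thozegtahuthag.

thozegtahuthag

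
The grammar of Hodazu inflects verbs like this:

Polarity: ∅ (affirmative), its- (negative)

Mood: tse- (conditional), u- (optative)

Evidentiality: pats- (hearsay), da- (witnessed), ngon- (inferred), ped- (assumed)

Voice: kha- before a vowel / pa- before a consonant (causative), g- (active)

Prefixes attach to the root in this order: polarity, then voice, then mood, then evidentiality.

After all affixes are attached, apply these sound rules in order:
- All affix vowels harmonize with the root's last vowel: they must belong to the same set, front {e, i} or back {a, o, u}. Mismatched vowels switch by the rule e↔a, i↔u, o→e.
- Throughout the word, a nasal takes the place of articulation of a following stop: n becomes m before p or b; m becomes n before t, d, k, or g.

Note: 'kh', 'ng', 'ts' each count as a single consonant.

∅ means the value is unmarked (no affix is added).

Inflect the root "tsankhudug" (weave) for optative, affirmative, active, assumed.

polarity = affirmative: zero marking, form stays tsankhudug.
Attach voice active g- → gtsankhudug.
Attach mood optative u- → ugtsankhudug.
Attach evidentiality assumed ped- → pedugtsankhudug.
Apply vowel harmony: pedugtsankhudug → padugtsankhudug.
Nasal assimilation: no change.

padugtsankhudug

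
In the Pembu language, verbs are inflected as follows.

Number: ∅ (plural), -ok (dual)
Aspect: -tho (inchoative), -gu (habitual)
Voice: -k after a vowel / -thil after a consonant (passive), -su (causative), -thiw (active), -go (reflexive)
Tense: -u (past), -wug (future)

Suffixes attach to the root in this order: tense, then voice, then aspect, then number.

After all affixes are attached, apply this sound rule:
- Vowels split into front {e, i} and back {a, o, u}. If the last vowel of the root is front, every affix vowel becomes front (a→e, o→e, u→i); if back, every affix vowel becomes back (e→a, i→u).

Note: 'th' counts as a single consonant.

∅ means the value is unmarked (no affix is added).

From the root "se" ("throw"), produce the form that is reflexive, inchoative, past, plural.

seigethe

Attach tense past -u → seu.
Attach voice reflexive -go → seugo.
Attach aspect inchoative -tho → seugotho.
number = plural: zero marking, form stays seugotho.
Apply vowel harmony: seugotho → seigethe.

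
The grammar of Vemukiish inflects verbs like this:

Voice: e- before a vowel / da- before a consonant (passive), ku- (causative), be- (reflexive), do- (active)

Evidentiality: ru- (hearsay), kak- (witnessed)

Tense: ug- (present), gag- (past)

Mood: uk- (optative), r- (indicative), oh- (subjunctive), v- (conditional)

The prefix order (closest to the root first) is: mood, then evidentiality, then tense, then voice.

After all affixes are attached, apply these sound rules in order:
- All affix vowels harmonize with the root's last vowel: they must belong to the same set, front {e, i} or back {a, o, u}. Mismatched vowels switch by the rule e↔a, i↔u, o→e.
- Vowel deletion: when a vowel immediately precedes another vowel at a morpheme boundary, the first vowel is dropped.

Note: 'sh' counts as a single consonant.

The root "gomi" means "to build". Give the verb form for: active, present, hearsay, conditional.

Attach mood conditional v- → vgomi.
Attach evidentiality hearsay ru- → ruvgomi.
Attach tense present ug- → ugruvgomi.
Attach voice active do- → dougruvgomi.
Apply vowel harmony: dougruvgomi → deigrivgomi.
Apply vowel deletion: deigrivgomi → digrivgomi.

digrivgomi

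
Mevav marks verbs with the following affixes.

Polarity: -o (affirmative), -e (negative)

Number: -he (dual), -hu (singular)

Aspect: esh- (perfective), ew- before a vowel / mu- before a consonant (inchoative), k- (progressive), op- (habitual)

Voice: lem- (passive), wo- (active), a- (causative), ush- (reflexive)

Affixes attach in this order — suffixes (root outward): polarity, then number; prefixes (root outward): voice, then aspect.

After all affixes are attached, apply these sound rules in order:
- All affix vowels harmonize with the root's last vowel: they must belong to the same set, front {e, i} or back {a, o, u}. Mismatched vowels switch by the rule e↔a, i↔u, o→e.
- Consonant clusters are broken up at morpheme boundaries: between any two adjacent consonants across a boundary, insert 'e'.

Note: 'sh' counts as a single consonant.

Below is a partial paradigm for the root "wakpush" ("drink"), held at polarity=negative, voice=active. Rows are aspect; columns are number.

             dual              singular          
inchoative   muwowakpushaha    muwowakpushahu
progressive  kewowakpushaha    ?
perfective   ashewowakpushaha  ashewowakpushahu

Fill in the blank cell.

Attach polarity negative -e → wakpushe.
Attach voice active wo- → wowakpushe.
Attach aspect progressive k- → kwowakpushe.
Attach number singular -hu → kwowakpushehu.
Apply vowel harmony: kwowakpushehu → kwowakpushahu.
Apply epenthesis: kwowakpushahu → kewowakpushahu.

kewowakpushahu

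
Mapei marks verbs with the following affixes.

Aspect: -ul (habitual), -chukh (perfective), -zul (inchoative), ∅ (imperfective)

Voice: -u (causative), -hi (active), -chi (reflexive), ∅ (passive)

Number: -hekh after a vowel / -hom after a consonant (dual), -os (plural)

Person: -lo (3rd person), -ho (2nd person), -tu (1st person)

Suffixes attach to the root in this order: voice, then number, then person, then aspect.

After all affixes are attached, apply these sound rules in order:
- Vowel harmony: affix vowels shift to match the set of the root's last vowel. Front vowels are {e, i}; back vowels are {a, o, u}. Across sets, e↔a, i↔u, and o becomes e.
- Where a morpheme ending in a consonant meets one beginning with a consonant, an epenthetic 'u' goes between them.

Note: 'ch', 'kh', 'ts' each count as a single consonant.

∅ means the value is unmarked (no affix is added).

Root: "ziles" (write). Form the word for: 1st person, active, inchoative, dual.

zilesuhihekhutizil

Attach voice active -hi → zileshi.
Attach number dual -hekh (after vowel 'i') → zileshihekh.
Attach person 1st person -tu → zileshihekhtu.
Attach aspect inchoative -zul → zileshihekhtuzul.
Apply vowel harmony: zileshihekhtuzul → zileshihekhtizil.
Apply epenthesis: zileshihekhtizil → zilesuhihekhutizil.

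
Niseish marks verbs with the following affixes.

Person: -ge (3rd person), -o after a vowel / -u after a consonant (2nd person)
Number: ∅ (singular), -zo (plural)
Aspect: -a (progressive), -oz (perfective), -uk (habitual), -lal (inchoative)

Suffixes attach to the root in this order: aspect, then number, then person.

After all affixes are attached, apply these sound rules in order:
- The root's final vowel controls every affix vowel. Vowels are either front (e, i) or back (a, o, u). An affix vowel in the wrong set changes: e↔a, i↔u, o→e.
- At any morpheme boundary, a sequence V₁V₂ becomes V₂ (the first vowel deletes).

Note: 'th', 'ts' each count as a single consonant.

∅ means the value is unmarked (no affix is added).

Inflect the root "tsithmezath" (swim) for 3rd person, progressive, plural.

Attach aspect progressive -a → tsithmezatha.
Attach number plural -zo → tsithmezathazo.
Attach person 3rd person -ge → tsithmezathazoge.
Apply vowel harmony: tsithmezathazoge → tsithmezathazoga.
Vowel deletion: no change.

tsithmezathazoga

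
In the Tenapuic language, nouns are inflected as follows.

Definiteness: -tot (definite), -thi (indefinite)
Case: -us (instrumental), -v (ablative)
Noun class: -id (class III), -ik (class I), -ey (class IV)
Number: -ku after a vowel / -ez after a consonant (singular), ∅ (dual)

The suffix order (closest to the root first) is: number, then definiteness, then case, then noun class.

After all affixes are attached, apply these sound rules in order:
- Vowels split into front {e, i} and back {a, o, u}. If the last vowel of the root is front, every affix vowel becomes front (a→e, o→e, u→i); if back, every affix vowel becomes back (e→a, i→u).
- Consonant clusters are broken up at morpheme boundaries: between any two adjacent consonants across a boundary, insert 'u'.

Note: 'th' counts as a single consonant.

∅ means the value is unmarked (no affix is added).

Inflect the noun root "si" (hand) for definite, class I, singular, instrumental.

sikitetisik

Attach number singular -ku (after vowel 'i') → siku.
Attach definiteness definite -tot → sikutot.
Attach case instrumental -us → sikutotus.
Attach noun class class I -ik → sikutotusik.
Apply vowel harmony: sikutotusik → sikitetisik.
Epenthesis: no change.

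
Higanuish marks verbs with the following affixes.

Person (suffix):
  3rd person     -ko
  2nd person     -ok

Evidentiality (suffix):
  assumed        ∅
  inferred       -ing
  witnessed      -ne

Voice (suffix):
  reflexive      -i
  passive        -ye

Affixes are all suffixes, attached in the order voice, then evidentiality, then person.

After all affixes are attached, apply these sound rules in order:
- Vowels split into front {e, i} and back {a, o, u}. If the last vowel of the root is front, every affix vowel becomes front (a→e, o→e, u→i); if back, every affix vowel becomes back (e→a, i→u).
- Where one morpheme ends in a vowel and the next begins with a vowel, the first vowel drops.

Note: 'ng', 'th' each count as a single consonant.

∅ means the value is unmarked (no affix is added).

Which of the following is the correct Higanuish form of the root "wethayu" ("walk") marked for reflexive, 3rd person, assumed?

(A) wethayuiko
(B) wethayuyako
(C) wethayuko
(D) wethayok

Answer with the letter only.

Attach voice reflexive -i → wethayui.
evidentiality = assumed: zero marking, form stays wethayui.
Attach person 3rd person -ko → wethayuiko.
Apply vowel harmony: wethayuiko → wethayuuko.
Apply vowel deletion: wethayuuko → wethayuko.
So the correct form is wethayuko, option (C).
(B) wethayuyako is wrong: it uses passive instead of reflexive for voice.
(D) wethayok is wrong: it uses 2nd person instead of 3rd person for person.
(A) wethayuiko is wrong: it fails to apply the sound rule(s).

C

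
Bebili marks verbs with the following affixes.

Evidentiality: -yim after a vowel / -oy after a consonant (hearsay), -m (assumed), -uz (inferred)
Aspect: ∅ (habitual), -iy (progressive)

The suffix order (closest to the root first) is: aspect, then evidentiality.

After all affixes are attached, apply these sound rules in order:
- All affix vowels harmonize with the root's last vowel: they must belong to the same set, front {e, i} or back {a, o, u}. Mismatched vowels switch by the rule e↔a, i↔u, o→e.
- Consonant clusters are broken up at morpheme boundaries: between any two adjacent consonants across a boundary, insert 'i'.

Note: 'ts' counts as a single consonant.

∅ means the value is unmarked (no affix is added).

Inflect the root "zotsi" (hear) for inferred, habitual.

zotsiiz

aspect = habitual: zero marking, form stays zotsi.
Attach evidentiality inferred -uz → zotsiuz.
Apply vowel harmony: zotsiuz → zotsiiz.
Epenthesis: no change.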